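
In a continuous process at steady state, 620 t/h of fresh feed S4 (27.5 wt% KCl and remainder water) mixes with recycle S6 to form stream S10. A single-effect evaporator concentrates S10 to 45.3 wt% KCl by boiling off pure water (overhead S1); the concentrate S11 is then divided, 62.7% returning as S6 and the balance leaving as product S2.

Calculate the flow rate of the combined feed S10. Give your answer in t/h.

Overall KCl balance (none leaves overhead): KCl in fresh feed = KCl in product, i.e. 620×0.275 = (1−0.627)·S11·0.453.
S11 = 170.5/(0.453×0.373) = 1009.1 t/h.
Recycle S6 = 0.627×1009.1 = 632.68 t/h.
Combined feed S10 = 620 + 632.68 = 1252.7 t/h.

1253 t/h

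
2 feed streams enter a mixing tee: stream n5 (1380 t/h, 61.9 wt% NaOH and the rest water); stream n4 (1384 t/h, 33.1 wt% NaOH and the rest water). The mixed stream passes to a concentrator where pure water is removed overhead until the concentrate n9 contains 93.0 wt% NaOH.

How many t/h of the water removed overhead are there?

NaOH entering = 1380×0.619 + 1384×0.331 = 1312.3 t/h.
All NaOH reports to n9, so n9 = 1312.3/0.930 = 1411.1 t/h.
Total feed = 2764 t/h; overhead = 2764 − 1411.1 = 1352.9 t/h.

1353 t/h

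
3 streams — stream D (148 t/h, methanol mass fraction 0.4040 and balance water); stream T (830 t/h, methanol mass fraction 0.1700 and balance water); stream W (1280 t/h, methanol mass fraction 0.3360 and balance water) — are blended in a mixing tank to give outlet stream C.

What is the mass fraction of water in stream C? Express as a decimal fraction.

0.7206

Total flow out = 148 + 830 + 1280 = 2258 t/h.
water in = 148×0.596 + 830×0.830 + 1280×0.664 = 1627 t/h.
water mass fraction in C = 1627/2258 = 0.7206.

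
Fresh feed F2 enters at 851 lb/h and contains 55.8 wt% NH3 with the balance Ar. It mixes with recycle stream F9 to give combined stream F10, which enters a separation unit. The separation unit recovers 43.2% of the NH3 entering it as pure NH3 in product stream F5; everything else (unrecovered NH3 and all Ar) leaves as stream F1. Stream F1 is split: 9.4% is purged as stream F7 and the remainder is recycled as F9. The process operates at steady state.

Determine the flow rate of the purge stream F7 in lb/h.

Ar enters only via F2 and leaves only via the purge: 851×0.442 = 0.094×(Ar in F1), and the separation unit passes all Ar, so Ar in F10 = Ar in F1 = 4001.5 lb/h.
NH3 in F10: m_A = 851×0.558 + (1−0.094)·(1−0.432)·m_A, so m_A = 474.86/0.4854 = 978.3 lb/h.
F1 = (1−0.432)×978.3 + 4001.5 = 4557.2 lb/h.
Purge F7 = 0.094×4557.2 = 428.38 lb/h.

428.4 lb/h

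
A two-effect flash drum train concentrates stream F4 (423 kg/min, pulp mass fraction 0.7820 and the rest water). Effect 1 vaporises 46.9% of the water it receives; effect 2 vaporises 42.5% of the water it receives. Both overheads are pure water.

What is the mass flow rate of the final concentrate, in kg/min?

358.9 kg/min

water in feed = 423×0.218 = 92.214 kg/min.
After stage 1: water left = (1−0.469)×92.214 = 48.966; stream total = 379.75 kg/min.
After stage 2: water left = (1−0.425)×48.966 = 28.155; final concentrate = 358.94 kg/min.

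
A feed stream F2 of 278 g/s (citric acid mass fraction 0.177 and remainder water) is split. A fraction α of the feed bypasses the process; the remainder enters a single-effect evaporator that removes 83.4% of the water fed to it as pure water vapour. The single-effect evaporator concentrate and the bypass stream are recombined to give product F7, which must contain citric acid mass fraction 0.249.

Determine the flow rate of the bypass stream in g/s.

160.9 g/s

All 278×0.177 = 49.206 g/s of citric acid reaches F7, so F7 = 49.206/0.249 = 197.61 g/s and vapour = 80.386 g/s.
The evaporator receives (1−α)·278 of feed at 0.823 water and removes 0.834 of that water:
0.834×0.823×(1−α)×278 = 80.386
(1−α) = 80.386/190.81 = 0.4213;  α = 0.5787.
Bypass flow = 0.5787×278 = 160.89 g/s.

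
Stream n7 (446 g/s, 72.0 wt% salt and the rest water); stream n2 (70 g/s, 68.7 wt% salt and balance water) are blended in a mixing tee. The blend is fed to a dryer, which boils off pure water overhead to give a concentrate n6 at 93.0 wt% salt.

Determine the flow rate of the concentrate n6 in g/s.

salt entering = 446×0.720 + 70×0.687 = 369.21 g/s.
All salt reports to n6, so n6 = 369.21/0.930 = 397 g/s.

397 g/s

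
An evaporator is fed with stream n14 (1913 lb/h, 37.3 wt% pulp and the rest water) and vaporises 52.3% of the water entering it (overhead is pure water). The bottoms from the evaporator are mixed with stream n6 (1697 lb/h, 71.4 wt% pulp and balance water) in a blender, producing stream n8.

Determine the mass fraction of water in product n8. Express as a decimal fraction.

Vapour removed = 0.523×0.627×1913 = 627.31 lb/h; concentrate = 1285.7 lb/h.
water reaching the mixer = 572.14 (from concentrate) + 1697×0.286 = 1057.5 lb/h.
Product flow = 1285.7 + 1697 = 2982.7 lb/h; water fraction = 0.3545.

0.3545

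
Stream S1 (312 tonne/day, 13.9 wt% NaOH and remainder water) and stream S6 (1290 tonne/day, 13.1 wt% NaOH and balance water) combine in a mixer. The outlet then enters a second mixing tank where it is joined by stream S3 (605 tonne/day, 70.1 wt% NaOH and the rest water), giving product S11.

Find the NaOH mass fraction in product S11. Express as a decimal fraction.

0.288

Overall, product flow = 2207 tonne/day.
NaOH in = 312×0.139 + 1290×0.131 + 605×0.701 = 636.46 tonne/day.
NaOH fraction in S11 = 0.288.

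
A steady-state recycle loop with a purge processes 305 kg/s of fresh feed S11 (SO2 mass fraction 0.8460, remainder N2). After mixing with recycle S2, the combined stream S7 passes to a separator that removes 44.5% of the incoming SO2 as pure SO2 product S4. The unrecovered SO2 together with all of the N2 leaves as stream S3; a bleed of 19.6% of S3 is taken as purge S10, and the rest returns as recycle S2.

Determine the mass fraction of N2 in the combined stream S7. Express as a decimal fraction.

N2 enters only via S11 and leaves only via the purge: 305×0.154 = 0.196×(N2 in S3), and the separator passes all N2, so N2 in S7 = N2 in S3 = 239.64 kg/s.
SO2 in S7: m_A = 305×0.846 + (1−0.196)·(1−0.445)·m_A, so m_A = 258.03/0.5538 = 465.94 kg/s.
S7 = 465.94 + 239.64 = 705.59 kg/s.
N2 fraction in S7 = 239.64/705.59 = 0.3396.

0.3396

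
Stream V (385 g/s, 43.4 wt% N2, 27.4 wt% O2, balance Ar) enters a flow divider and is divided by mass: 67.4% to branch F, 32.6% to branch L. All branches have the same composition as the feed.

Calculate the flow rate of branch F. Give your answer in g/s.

259.5 g/s

Branch F flow = 0.674×385 = 259.49 g/s.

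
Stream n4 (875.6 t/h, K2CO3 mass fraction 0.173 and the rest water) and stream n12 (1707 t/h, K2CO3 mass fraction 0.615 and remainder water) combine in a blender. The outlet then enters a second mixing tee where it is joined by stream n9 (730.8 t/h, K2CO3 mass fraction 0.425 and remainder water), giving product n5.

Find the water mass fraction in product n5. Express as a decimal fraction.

Overall, product flow = 3313.4 t/h.
water in = 875.6×0.827 + 1707×0.385 + 730.8×0.575 = 1801.5 t/h.
water fraction in n5 = 0.544.

0.544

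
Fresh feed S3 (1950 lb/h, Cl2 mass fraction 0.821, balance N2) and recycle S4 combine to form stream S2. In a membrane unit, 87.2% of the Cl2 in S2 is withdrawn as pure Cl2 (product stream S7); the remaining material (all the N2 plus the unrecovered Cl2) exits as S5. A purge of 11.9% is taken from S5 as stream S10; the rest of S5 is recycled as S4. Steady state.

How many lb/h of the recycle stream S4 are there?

N2 enters only via S3 and leaves only via the purge: 1950×0.179 = 0.119×(N2 in S5), and the membrane unit passes all N2, so N2 in S2 = N2 in S5 = 2933.2 lb/h.
Cl2 in S2: m_A = 1950×0.821 + (1−0.119)·(1−0.872)·m_A, so m_A = 1600.9/0.8872 = 1804.4 lb/h.
S5 = (1−0.872)×1804.4 + 2933.2 = 3164.2 lb/h.
Recycle S4 = (1−0.119)×3164.2 = 2787.6 lb/h.

2788 lb/h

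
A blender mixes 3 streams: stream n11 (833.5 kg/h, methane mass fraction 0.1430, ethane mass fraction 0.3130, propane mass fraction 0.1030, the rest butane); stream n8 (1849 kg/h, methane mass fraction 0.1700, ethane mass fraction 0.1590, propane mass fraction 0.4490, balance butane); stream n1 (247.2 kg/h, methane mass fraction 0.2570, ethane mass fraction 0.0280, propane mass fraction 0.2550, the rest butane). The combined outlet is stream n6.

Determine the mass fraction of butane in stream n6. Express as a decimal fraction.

0.3044

Total flow out = 833.5 + 1849 + 247.2 = 2929.7 kg/h.
butane in = 833.5×0.441 + 1849×0.222 + 247.2×0.460 = 891.76 kg/h.
butane mass fraction in n6 = 891.76/2929.7 = 0.3044.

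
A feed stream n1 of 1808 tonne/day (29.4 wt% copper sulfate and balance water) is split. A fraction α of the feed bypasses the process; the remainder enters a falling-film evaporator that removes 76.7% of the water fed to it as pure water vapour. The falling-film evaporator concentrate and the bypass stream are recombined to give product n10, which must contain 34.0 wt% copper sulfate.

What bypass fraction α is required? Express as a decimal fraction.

All 1808×0.294 = 531.55 tonne/day of copper sulfate reaches n10, so n10 = 531.55/0.340 = 1563.4 tonne/day and vapour = 244.61 tonne/day.
The evaporator receives (1−α)·1808 of feed at 0.706 water and removes 0.767 of that water:
0.767×0.706×(1−α)×1808 = 244.61
(1−α) = 244.61/979.04 = 0.2498;  α = 0.7502.

0.750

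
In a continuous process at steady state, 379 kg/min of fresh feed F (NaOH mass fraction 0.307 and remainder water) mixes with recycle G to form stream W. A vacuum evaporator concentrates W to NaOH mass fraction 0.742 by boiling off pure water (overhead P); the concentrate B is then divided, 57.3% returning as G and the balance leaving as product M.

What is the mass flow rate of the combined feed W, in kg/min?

589.4 kg/min

Overall NaOH balance (none leaves overhead): NaOH in fresh feed = NaOH in product, i.e. 379×0.307 = (1−0.573)·B·0.742.
B = 116.35/(0.742×0.427) = 367.24 kg/min.
Recycle G = 0.573×367.24 = 210.43 kg/min.
Combined feed W = 379 + 210.43 = 589.43 kg/min.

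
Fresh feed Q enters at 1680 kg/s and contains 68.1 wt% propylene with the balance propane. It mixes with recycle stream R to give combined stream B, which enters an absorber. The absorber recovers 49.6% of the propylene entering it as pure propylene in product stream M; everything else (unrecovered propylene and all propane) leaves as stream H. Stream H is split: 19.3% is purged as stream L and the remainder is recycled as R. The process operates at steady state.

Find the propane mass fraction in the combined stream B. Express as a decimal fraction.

propane enters only via Q and leaves only via the purge: 1680×0.319 = 0.193×(propane in H), and the absorber passes all propane, so propane in B = propane in H = 2776.8 kg/s.
propylene in B: m_A = 1680×0.681 + (1−0.193)·(1−0.496)·m_A, so m_A = 1144.1/0.5933 = 1928.4 kg/s.
B = 1928.4 + 2776.8 = 4705.2 kg/s.
propane fraction in B = 2776.8/4705.2 = 0.5902.

0.5902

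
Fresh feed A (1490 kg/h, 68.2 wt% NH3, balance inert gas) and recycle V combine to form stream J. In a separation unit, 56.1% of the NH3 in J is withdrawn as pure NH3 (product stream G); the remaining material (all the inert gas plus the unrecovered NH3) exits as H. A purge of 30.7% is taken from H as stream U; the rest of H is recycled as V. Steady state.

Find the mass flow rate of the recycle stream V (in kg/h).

inert gas enters only via A and leaves only via the purge: 1490×0.318 = 0.307×(inert gas in H), and the separation unit passes all inert gas, so inert gas in J = inert gas in H = 1543.4 kg/h.
NH3 in J: m_A = 1490×0.682 + (1−0.307)·(1−0.561)·m_A, so m_A = 1016.2/0.6958 = 1460.5 kg/h.
H = (1−0.561)×1460.5 + 1543.4 = 2184.5 kg/h.
Recycle V = (1−0.307)×2184.5 = 1513.9 kg/h.

1514 kg/h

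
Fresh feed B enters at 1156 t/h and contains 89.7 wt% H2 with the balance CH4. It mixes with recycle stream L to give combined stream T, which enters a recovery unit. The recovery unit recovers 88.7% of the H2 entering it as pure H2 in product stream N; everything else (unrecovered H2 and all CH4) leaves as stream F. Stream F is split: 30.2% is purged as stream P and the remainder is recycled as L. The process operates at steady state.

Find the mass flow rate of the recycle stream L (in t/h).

CH4 enters only via B and leaves only via the purge: 1156×0.103 = 0.302×(CH4 in F), and the recovery unit passes all CH4, so CH4 in T = CH4 in F = 394.26 t/h.
H2 in T: m_A = 1156×0.897 + (1−0.302)·(1−0.887)·m_A, so m_A = 1036.9/0.9211 = 1125.7 t/h.
F = (1−0.887)×1125.7 + 394.26 = 521.47 t/h.
Recycle L = (1−0.302)×521.47 = 363.99 t/h.

364 t/h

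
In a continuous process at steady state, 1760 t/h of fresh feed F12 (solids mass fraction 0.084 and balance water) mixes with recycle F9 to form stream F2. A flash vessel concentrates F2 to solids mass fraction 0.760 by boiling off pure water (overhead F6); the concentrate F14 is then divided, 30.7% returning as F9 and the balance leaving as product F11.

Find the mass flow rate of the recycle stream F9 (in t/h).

Overall solids balance (none leaves overhead): solids in fresh feed = solids in product, i.e. 1760×0.084 = (1−0.307)·F14·0.760.
F14 = 147.84/(0.760×0.693) = 280.7 t/h.
Recycle F9 = 0.307×280.7 = 86.175 t/h.

86.18 t/h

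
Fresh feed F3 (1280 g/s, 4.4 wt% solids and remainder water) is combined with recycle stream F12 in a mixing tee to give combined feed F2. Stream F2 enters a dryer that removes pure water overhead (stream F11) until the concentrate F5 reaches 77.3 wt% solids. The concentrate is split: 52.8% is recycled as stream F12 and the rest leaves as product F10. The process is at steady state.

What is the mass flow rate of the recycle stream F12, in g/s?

81.5 g/s

Overall solids balance (none leaves overhead): solids in fresh feed = solids in product, i.e. 1280×0.044 = (1−0.528)·F5·0.773.
F5 = 56.32/(0.773×0.472) = 154.36 g/s.
Recycle F12 = 0.528×154.36 = 81.503 g/s.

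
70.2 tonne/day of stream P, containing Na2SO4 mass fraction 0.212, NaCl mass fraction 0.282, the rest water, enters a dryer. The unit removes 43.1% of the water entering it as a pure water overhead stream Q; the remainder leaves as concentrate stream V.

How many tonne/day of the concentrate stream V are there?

water entering = 70.2×0.506 = 35.521 tonne/day; overhead removed = 0.431×35.521 = 15.31 tonne/day.
Concentrate = 70.2 − 15.31 = 54.89 tonne/day.

54.89 tonne/day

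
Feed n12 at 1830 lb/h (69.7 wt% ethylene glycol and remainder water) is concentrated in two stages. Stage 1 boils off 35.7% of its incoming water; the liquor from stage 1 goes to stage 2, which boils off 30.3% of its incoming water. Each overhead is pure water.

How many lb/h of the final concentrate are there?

1524 lb/h

water in feed = 1830×0.303 = 554.49 lb/h.
After stage 1: water left = (1−0.357)×554.49 = 356.54; stream total = 1632 lb/h.
After stage 2: water left = (1−0.303)×356.54 = 248.51; final concentrate = 1524 lb/h.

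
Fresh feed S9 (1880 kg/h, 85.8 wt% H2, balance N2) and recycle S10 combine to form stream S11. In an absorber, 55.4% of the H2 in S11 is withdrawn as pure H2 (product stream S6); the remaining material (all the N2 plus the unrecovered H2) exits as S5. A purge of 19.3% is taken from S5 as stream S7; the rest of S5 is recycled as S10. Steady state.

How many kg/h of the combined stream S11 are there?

3903 kg/h

N2 enters only via S9 and leaves only via the purge: 1880×0.142 = 0.193×(N2 in S5), and the absorber passes all N2, so N2 in S11 = N2 in S5 = 1383.2 kg/h.
H2 in S11: m_A = 1880×0.858 + (1−0.193)·(1−0.554)·m_A, so m_A = 1613/0.6401 = 2520.1 kg/h.
S11 = 2520.1 + 1383.2 = 3903.3 kg/h.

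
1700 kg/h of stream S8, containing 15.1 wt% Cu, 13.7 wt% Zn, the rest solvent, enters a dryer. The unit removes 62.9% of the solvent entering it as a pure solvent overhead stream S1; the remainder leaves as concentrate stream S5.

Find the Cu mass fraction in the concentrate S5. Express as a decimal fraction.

Cu is not removed: 1700×0.151 = 256.7 kg/h of Cu enters S5.
solvent entering = 1700×0.712 = 1210.4 kg/h; overhead removed = 0.629×1210.4 = 761.34 kg/h.
Concentrate = 1700 − 761.34 = 938.66 kg/h.
Mass fraction = 256.7/938.66 = 0.273.

0.273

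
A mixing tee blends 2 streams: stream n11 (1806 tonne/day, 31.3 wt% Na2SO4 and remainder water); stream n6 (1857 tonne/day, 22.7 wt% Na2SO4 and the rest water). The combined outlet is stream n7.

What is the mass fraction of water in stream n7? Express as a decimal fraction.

0.7306

Total flow out = 1806 + 1857 = 3663 tonne/day.
water in = 1806×0.687 + 1857×0.773 = 2676.2 tonne/day.
water mass fraction in n7 = 2676.2/3663 = 0.7306.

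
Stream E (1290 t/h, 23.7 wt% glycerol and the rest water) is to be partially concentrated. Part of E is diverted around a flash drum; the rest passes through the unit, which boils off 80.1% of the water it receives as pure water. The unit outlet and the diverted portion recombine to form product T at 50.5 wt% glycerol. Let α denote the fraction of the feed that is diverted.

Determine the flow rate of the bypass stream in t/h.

169.9 t/h

All 1290×0.237 = 305.73 t/h of glycerol reaches T, so T = 305.73/0.505 = 605.41 t/h and vapour = 684.59 t/h.
The evaporator receives (1−α)·1290 of feed at 0.763 water and removes 0.801 of that water:
0.801×0.763×(1−α)×1290 = 684.59
(1−α) = 684.59/788.4 = 0.8683;  α = 0.1317.
Bypass flow = 0.1317×1290 = 169.85 t/h.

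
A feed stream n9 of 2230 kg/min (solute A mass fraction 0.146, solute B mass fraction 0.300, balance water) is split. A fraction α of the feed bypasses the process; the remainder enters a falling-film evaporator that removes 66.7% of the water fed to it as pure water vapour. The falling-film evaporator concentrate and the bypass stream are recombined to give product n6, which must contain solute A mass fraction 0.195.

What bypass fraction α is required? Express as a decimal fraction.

All 2230×0.146 = 325.58 kg/min of solute A reaches n6, so n6 = 325.58/0.195 = 1669.6 kg/min and vapour = 560.36 kg/min.
The evaporator receives (1−α)·2230 of feed at 0.554 water and removes 0.667 of that water:
0.667×0.554×(1−α)×2230 = 560.36
(1−α) = 560.36/824.03 = 0.6800;  α = 0.3200.

0.320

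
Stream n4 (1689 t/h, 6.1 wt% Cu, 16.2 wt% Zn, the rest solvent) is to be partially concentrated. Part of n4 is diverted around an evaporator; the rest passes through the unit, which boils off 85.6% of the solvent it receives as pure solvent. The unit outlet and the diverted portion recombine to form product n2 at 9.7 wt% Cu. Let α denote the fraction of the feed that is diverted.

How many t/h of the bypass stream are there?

All 1689×0.061 = 103.03 t/h of Cu reaches n2, so n2 = 103.03/0.097 = 1062.2 t/h and vapour = 626.85 t/h.
The evaporator receives (1−α)·1689 of feed at 0.777 solvent and removes 0.856 of that solvent:
0.856×0.777×(1−α)×1689 = 626.85
(1−α) = 626.85/1123.4 = 0.5580;  α = 0.4420.
Bypass flow = 0.4420×1689 = 746.53 t/h.

746.5 t/h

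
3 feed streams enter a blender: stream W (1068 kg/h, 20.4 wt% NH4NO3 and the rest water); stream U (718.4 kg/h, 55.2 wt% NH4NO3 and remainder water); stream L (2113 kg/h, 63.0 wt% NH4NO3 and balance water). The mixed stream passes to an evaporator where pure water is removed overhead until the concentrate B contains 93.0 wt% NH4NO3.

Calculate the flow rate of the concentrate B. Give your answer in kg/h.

NH4NO3 entering = 1068×0.204 + 718.4×0.552 + 2113×0.630 = 1945.6 kg/h.
All NH4NO3 reports to B, so B = 1945.6/0.930 = 2092.1 kg/h.

2092 kg/h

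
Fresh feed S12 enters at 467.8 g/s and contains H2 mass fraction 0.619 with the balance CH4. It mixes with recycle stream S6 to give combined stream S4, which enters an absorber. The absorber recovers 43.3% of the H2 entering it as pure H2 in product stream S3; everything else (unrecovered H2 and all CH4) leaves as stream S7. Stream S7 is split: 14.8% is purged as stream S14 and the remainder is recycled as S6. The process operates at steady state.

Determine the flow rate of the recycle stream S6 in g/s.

CH4 enters only via S12 and leaves only via the purge: 467.8×0.381 = 0.148×(CH4 in S7), and the absorber passes all CH4, so CH4 in S4 = CH4 in S7 = 1204.3 g/s.
H2 in S4: m_A = 467.8×0.619 + (1−0.148)·(1−0.433)·m_A, so m_A = 289.57/0.5169 = 560.18 g/s.
S7 = (1−0.433)×560.18 + 1204.3 = 1521.9 g/s.
Recycle S6 = (1−0.148)×1521.9 = 1296.7 g/s.

1297 g/s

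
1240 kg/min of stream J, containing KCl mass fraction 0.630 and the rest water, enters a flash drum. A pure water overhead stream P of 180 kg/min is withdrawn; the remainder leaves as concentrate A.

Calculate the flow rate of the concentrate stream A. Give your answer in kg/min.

Concentrate = 1240 − 180 = 1060 kg/min.

1060 kg/min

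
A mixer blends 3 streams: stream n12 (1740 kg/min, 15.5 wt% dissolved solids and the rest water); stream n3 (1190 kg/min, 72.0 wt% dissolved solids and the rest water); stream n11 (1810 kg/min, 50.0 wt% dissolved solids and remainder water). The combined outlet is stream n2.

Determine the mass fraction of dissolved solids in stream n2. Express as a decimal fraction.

0.429

Total flow out = 1740 + 1190 + 1810 = 4740 kg/min.
dissolved solids in = 1740×0.155 + 1190×0.720 + 1810×0.500 = 2031.5 kg/min.
dissolved solids mass fraction in n2 = 2031.5/4740 = 0.429.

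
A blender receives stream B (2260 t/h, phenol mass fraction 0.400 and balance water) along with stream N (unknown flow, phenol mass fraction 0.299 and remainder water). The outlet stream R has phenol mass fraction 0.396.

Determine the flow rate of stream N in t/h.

93.2 t/h

Let N be the unknown flow. Total out = 2260 + N.
phenol balance: 904 + 0.299·N = 0.396·(2260 + N)
(0.299 − 0.396)·N = 0.396×2260 − 904 = -9.04
N = -9.04 / -0.097 = 93.196 t/h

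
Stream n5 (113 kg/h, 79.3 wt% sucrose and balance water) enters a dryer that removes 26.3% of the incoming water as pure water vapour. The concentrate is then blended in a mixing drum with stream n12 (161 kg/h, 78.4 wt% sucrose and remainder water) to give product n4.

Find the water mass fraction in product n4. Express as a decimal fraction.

0.194

Vapour removed = 0.263×0.207×113 = 6.1518 kg/h; concentrate = 106.85 kg/h.
water reaching the mixer = 17.239 (from concentrate) + 161×0.216 = 52.015 kg/h.
Product flow = 106.85 + 161 = 267.85 kg/h; water fraction = 0.194.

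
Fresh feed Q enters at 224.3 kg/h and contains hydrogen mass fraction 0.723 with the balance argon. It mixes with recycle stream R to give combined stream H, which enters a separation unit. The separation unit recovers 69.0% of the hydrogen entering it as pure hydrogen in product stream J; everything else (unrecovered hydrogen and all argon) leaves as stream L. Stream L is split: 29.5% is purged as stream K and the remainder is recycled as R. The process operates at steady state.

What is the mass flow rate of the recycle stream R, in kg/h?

193.8 kg/h

argon enters only via Q and leaves only via the purge: 224.3×0.277 = 0.295×(argon in L), and the separation unit passes all argon, so argon in H = argon in L = 210.61 kg/h.
hydrogen in H: m_A = 224.3×0.723 + (1−0.295)·(1−0.690)·m_A, so m_A = 162.17/0.7814 = 207.52 kg/h.
L = (1−0.690)×207.52 + 210.61 = 274.95 kg/h.
Recycle R = (1−0.295)×274.95 = 193.84 kg/h.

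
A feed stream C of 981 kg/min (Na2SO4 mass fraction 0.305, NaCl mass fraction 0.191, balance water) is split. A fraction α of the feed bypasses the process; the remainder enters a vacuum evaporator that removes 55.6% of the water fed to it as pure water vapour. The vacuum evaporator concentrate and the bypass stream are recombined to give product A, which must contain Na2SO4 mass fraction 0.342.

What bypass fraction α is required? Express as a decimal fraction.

All 981×0.305 = 299.2 kg/min of Na2SO4 reaches A, so A = 299.2/0.342 = 874.87 kg/min and vapour = 106.13 kg/min.
The evaporator receives (1−α)·981 of feed at 0.504 water and removes 0.556 of that water:
0.556×0.504×(1−α)×981 = 106.13
(1−α) = 106.13/274.9 = 0.3861;  α = 0.6139.

0.614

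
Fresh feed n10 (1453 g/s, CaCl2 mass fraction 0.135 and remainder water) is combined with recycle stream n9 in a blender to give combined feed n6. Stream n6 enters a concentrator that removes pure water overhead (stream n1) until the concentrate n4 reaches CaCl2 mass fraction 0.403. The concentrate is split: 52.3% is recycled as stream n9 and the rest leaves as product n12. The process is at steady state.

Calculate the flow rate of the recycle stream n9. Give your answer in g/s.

533.7 g/s

Overall CaCl2 balance (none leaves overhead): CaCl2 in fresh feed = CaCl2 in product, i.e. 1453×0.135 = (1−0.523)·n4·0.403.
n4 = 196.16/(0.403×0.477) = 1020.4 g/s.
Recycle n9 = 0.523×1020.4 = 533.68 g/s.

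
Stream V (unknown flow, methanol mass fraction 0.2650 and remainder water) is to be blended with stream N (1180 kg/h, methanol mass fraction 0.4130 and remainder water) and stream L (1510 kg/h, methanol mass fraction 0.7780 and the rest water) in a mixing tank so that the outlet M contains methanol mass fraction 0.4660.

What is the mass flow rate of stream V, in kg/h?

Let V be the unknown flow. Total out = 2690 + V.
methanol balance: 1662.1 + 0.265·V = 0.466·(2690 + V)
(0.265 − 0.466)·V = 0.466×2690 − 1662.1 = -408.58
V = -408.58 / -0.201 = 2032.7 kg/h

2033 kg/h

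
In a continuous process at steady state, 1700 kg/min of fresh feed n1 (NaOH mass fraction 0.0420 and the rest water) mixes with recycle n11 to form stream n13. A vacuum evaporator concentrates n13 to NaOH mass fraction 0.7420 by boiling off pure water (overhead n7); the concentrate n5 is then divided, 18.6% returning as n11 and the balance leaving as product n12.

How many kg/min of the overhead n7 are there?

Overall NaOH balance (none leaves overhead): NaOH in fresh feed = NaOH in product, i.e. 1700×0.042 = (1−0.186)·n5·0.742.
n5 = 71.4/(0.742×0.814) = 118.21 kg/min.
Recycle n11 = 0.186×118.21 = 21.988 kg/min.
Combined feed n13 = 1700 + 21.988 = 1722 kg/min.
Overhead n7 = n13 − n5 = 1722 − 118.21 = 1603.8 kg/min.

1604 kg/min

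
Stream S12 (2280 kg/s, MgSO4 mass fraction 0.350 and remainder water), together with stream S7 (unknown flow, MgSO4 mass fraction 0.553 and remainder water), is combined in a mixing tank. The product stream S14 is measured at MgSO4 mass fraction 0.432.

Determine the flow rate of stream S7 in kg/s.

Let S7 be the unknown flow. Total out = 2280 + S7.
MgSO4 balance: 798 + 0.553·S7 = 0.432·(2280 + S7)
(0.553 − 0.432)·S7 = 0.432×2280 − 798 = 186.96
S7 = 186.96 / 0.121 = 1545.1 kg/s

1545 kg/s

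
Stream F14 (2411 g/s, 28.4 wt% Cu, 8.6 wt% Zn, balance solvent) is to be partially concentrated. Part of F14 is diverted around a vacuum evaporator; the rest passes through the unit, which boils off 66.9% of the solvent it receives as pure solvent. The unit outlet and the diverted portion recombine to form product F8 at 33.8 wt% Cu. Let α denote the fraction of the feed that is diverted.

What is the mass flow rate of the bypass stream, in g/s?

All 2411×0.284 = 684.72 g/s of Cu reaches F8, so F8 = 684.72/0.338 = 2025.8 g/s and vapour = 385.19 g/s.
The evaporator receives (1−α)·2411 of feed at 0.630 solvent and removes 0.669 of that solvent:
0.669×0.630×(1−α)×2411 = 385.19
(1−α) = 385.19/1016.2 = 0.3791;  α = 0.6209.
Bypass flow = 0.6209×2411 = 1497.1 g/s.

1497 g/s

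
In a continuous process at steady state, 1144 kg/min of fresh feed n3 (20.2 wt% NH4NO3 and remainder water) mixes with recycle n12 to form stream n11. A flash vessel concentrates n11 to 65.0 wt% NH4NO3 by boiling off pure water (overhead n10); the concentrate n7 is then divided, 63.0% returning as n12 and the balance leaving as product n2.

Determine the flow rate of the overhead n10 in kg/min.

Overall NH4NO3 balance (none leaves overhead): NH4NO3 in fresh feed = NH4NO3 in product, i.e. 1144×0.202 = (1−0.630)·n7·0.650.
n7 = 231.09/(0.650×0.370) = 960.86 kg/min.
Recycle n12 = 0.630×960.86 = 605.34 kg/min.
Combined feed n11 = 1144 + 605.34 = 1749.3 kg/min.
Overhead n10 = n11 − n7 = 1749.3 − 960.86 = 788.48 kg/min.

788.5 kg/min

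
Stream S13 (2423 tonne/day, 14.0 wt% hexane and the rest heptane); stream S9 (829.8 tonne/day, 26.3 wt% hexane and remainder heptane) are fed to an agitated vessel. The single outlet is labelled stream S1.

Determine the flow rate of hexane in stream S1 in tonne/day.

557.5 tonne/day

hexane out = hexane in = 2423×0.140 + 829.8×0.263 = 557.46 tonne/day.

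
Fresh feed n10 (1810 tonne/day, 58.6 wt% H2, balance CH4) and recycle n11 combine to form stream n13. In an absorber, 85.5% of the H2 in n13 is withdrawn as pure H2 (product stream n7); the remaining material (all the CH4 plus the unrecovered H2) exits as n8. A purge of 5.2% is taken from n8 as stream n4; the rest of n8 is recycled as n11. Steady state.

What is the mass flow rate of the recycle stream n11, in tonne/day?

13830 tonne/day

CH4 enters only via n10 and leaves only via the purge: 1810×0.414 = 0.052×(CH4 in n8), and the absorber passes all CH4, so CH4 in n13 = CH4 in n8 = 14410 tonne/day.
H2 in n13: m_A = 1810×0.586 + (1−0.052)·(1−0.855)·m_A, so m_A = 1060.7/0.8625 = 1229.7 tonne/day.
n8 = (1−0.855)×1229.7 + 14410 = 14589 tonne/day.
Recycle n11 = (1−0.052)×14589 = 13830 tonne/day.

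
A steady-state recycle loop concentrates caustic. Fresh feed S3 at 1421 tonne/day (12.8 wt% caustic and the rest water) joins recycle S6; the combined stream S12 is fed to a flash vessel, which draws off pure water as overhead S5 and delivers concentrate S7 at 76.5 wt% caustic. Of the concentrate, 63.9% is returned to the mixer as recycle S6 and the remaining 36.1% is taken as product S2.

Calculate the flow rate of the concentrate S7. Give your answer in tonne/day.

Overall caustic balance (none leaves overhead): caustic in fresh feed = caustic in product, i.e. 1421×0.128 = (1−0.639)·S7·0.765.
S7 = 181.89/(0.765×0.361) = 658.62 tonne/day.

658.6 tonne/day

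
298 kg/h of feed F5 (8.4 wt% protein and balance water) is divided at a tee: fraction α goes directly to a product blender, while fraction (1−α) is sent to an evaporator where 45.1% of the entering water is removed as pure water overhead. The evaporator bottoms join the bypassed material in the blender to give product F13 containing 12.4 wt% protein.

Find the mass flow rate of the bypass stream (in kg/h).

All 298×0.084 = 25.032 kg/h of protein reaches F13, so F13 = 25.032/0.124 = 201.87 kg/h and vapour = 96.129 kg/h.
The evaporator receives (1−α)·298 of feed at 0.916 water and removes 0.451 of that water:
0.451×0.916×(1−α)×298 = 96.129
(1−α) = 96.129/123.11 = 0.7808;  α = 0.2192.
Bypass flow = 0.2192×298 = 65.307 kg/h.

65.31 kg/h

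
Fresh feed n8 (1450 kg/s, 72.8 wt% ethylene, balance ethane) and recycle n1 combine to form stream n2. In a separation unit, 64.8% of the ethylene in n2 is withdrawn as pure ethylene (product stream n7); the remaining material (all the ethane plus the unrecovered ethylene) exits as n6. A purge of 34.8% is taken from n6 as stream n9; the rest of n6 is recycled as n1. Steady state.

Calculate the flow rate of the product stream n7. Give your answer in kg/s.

887.8 kg/s

ethylene in n2: m_A = 1450×0.728 + (1−0.348)·(1−0.648)·m_A, so m_A = 1055.6/0.7705 = 1370 kg/s.
Product n7 = 0.648×1370 = 887.78 kg/s.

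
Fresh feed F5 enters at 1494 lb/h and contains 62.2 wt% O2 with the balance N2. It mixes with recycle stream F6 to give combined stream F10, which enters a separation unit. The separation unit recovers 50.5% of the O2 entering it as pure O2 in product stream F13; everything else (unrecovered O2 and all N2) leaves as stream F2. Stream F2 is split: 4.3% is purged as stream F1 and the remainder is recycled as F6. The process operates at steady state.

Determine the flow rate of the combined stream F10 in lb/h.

N2 enters only via F5 and leaves only via the purge: 1494×0.378 = 0.043×(N2 in F2), and the separation unit passes all N2, so N2 in F10 = N2 in F2 = 13133 lb/h.
O2 in F10: m_A = 1494×0.622 + (1−0.043)·(1−0.505)·m_A, so m_A = 929.27/0.5263 = 1765.7 lb/h.
F10 = 1765.7 + 13133 = 14899 lb/h.

14900 lb/h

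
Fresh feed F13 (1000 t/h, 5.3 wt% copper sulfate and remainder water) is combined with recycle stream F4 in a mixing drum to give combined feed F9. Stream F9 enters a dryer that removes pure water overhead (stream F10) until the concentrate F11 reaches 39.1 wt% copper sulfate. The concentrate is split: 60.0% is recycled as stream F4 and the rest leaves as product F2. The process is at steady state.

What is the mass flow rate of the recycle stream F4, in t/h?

Overall copper sulfate balance (none leaves overhead): copper sulfate in fresh feed = copper sulfate in product, i.e. 1000×0.053 = (1−0.600)·F11·0.391.
F11 = 53/(0.391×0.400) = 338.87 t/h.
Recycle F4 = 0.600×338.87 = 203.32 t/h.

203.3 t/h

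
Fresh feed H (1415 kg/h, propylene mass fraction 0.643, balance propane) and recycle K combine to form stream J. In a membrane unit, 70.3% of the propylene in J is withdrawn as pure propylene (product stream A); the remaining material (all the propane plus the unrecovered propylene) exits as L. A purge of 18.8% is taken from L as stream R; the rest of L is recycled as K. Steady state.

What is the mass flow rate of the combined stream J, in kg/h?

propane enters only via H and leaves only via the purge: 1415×0.357 = 0.188×(propane in L), and the membrane unit passes all propane, so propane in J = propane in L = 2687 kg/h.
propylene in J: m_A = 1415×0.643 + (1−0.188)·(1−0.703)·m_A, so m_A = 909.85/0.7588 = 1199 kg/h.
J = 1199 + 2687 = 3886 kg/h.

3886 kg/h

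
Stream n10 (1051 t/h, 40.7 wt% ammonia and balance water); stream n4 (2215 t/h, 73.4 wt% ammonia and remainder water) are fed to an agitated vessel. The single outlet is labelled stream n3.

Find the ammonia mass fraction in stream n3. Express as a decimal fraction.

Total flow out = 1051 + 2215 = 3266 t/h.
ammonia in = 1051×0.407 + 2215×0.734 = 2053.6 t/h.
ammonia mass fraction in n3 = 2053.6/3266 = 0.629.

0.629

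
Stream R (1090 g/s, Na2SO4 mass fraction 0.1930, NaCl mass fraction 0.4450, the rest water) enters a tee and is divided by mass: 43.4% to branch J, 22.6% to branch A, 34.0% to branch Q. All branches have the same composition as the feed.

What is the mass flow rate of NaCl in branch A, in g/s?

Branch A total = 0.226×1090 = 246.34 g/s.
NaCl in A = 0.445×246.34 = 109.62 g/s.

109.6 g/s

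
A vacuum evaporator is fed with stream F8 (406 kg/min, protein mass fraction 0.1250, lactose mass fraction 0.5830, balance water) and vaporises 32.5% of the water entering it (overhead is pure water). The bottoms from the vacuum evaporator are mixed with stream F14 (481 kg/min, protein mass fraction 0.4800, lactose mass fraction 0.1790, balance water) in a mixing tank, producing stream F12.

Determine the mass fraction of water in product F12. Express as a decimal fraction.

0.2876

Vapour removed = 0.325×0.292×406 = 38.529 kg/min; concentrate = 367.47 kg/min.
water reaching the mixer = 80.023 (from concentrate) + 481×0.341 = 244.04 kg/min.
Product flow = 367.47 + 481 = 848.47 kg/min; water fraction = 0.2876.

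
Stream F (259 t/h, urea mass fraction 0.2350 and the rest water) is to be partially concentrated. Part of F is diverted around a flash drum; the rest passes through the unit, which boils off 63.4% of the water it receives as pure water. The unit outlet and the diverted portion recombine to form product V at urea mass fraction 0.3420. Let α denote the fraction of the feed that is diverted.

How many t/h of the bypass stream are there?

91.93 t/h

All 259×0.235 = 60.865 t/h of urea reaches V, so V = 60.865/0.342 = 177.97 t/h and vapour = 81.032 t/h.
The evaporator receives (1−α)·259 of feed at 0.765 water and removes 0.634 of that water:
0.634×0.765×(1−α)×259 = 81.032
(1−α) = 81.032/125.62 = 0.6451;  α = 0.3549.
Bypass flow = 0.3549×259 = 91.927 t/h.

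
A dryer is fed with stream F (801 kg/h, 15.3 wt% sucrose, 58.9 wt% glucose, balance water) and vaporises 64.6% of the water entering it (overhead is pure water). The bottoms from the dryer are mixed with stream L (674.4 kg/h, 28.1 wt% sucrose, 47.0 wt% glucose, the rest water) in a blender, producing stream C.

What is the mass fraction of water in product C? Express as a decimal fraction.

Vapour removed = 0.646×0.258×801 = 133.5 kg/h; concentrate = 667.5 kg/h.
water reaching the mixer = 73.157 (from concentrate) + 674.4×0.249 = 241.08 kg/h.
Product flow = 667.5 + 674.4 = 1341.9 kg/h; water fraction = 0.180.

0.180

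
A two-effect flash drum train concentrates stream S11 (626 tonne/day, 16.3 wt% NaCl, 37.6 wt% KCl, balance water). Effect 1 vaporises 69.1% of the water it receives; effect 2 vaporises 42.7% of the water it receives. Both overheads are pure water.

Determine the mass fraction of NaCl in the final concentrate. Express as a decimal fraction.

water in feed = 626×0.461 = 288.59 tonne/day.
After stage 1: water left = (1−0.691)×288.59 = 89.173; stream total = 426.59 tonne/day.
After stage 2: water left = (1−0.427)×89.173 = 51.096; final concentrate = 388.51 tonne/day.
NaCl fraction = 102.04/388.51 = 0.263.

0.263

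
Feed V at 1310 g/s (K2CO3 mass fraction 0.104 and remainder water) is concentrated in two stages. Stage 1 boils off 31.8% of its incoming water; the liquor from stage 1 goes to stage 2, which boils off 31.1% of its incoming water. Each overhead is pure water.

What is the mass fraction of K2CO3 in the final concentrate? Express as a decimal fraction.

water in feed = 1310×0.896 = 1173.8 g/s.
After stage 1: water left = (1−0.318)×1173.8 = 800.5; stream total = 936.74 g/s.
After stage 2: water left = (1−0.311)×800.5 = 551.55; final concentrate = 687.79 g/s.
K2CO3 fraction = 136.24/687.79 = 0.198.

0.198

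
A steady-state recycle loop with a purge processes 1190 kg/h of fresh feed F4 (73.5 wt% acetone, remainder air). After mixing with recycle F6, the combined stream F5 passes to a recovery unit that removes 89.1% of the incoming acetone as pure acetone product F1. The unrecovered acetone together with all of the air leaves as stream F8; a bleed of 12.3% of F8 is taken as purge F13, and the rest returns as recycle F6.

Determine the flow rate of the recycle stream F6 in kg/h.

2341 kg/h

air enters only via F4 and leaves only via the purge: 1190×0.265 = 0.123×(air in F8), and the recovery unit passes all air, so air in F5 = air in F8 = 2563.8 kg/h.
acetone in F5: m_A = 1190×0.735 + (1−0.123)·(1−0.891)·m_A, so m_A = 874.65/0.9044 = 967.1 kg/h.
F8 = (1−0.891)×967.1 + 2563.8 = 2669.2 kg/h.
Recycle F6 = (1−0.123)×2669.2 = 2340.9 kg/h.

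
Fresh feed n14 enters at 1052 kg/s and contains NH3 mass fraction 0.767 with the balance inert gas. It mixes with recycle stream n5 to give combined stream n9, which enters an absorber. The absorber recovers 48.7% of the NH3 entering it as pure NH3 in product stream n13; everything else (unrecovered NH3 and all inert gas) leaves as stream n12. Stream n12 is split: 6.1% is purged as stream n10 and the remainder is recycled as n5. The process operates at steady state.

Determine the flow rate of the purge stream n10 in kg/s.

inert gas enters only via n14 and leaves only via the purge: 1052×0.233 = 0.061×(inert gas in n12), and the absorber passes all inert gas, so inert gas in n9 = inert gas in n12 = 4018.3 kg/s.
NH3 in n9: m_A = 1052×0.767 + (1−0.061)·(1−0.487)·m_A, so m_A = 806.88/0.5183 = 1556.8 kg/s.
n12 = (1−0.487)×1556.8 + 4018.3 = 4816.9 kg/s.
Purge n10 = 0.061×4816.9 = 293.83 kg/s.

293.8 kg/s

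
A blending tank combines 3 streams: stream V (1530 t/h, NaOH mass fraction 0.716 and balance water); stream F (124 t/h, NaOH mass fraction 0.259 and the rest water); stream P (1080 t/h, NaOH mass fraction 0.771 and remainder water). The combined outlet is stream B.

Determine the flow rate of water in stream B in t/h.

773.7 t/h

water out = water in = 1530×0.284 + 124×0.741 + 1080×0.229 = 773.72 t/h.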